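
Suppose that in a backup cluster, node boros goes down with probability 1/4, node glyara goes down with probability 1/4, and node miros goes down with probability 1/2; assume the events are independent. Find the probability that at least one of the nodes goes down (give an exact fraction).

P(none) = (1 − 1/4) × (1 − 1/4) × (1 − 1/2) = 3/4 × 3/4 × 1/2 = 9/32
P(at least one) = 1 − 9/32 = 23/32

23/32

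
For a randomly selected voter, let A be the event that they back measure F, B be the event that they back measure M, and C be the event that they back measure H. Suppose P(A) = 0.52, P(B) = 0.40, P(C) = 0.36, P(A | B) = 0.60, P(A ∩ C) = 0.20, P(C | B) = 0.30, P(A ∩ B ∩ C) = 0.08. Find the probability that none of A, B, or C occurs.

0.20

P(A ∩ B) = P(B)·P(A|B) = 0.40 × 0.60 = 0.24
P(B ∩ C) = P(B)·P(C|B) = 0.40 × 0.30 = 0.12
P(A ∪ B ∪ C) = 0.52 + 0.40 + 0.36 − 0.24 − 0.20 − 0.12 + 0.08 = 0.80
P(none) = 1 − 0.80 = 0.20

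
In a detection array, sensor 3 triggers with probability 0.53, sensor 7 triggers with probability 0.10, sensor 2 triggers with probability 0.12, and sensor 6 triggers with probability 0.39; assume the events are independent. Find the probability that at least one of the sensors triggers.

P(none) = (1 − 0.53) × (1 − 0.10) × (1 − 0.12) × (1 − 0.39) = 0.47 × 0.90 × 0.88 × 0.61 = 0.2270664
P(at least one) = 1 − 0.2270664 = 0.7729336

0.7729336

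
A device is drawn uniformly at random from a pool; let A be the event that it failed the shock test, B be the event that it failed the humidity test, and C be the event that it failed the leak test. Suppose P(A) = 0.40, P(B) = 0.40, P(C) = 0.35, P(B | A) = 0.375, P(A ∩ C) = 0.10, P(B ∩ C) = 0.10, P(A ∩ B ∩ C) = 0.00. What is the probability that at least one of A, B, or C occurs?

P(A ∩ B) = P(A)·P(B|A) = 0.40 × 0.375 = 0.15
Apply inclusion-exclusion:
P(A ∪ B ∪ C) = 0.40 + 0.40 + 0.35 − 0.15 − 0.10 − 0.10 + 0.00 = 0.80

0.80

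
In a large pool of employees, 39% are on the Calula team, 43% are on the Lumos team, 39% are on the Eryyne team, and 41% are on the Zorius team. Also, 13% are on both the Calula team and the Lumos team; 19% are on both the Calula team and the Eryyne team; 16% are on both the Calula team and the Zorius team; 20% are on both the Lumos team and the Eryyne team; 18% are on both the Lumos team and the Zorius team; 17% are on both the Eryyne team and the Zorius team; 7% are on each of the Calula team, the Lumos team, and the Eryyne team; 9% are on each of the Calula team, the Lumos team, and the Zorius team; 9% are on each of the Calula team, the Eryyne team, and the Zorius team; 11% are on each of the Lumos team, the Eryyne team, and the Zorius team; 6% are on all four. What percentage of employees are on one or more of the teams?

89%

P(≥1) = 39 + 43 + 39 + 41 − 13 − 19 − 16 − 20 − 18 − 17 + 7 + 9 + 9 + 11 − 6 = 89%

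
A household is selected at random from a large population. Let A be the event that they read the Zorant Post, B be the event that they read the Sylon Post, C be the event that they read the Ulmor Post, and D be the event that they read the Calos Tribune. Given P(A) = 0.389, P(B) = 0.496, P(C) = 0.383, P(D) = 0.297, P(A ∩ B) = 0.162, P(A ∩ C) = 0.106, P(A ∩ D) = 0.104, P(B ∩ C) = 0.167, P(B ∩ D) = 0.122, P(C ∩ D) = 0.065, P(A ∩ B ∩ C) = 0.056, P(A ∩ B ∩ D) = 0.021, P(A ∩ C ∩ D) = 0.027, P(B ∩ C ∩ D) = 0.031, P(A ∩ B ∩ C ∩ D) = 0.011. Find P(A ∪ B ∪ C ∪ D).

0.963

By inclusion–exclusion:
P(A ∪ B ∪ C ∪ D) = 0.389 + 0.496 + 0.383 + 0.297 − 0.162 − 0.106 − 0.104 − 0.167 − 0.122 − 0.065 + 0.056 + 0.021 + 0.027 + 0.031 − 0.011 = 0.963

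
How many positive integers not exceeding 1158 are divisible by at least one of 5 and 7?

Using inclusion–exclusion:
floor(1158/5) + floor(1158/7) − floor(1158/35) = 231 + 165 − 33 = 363

363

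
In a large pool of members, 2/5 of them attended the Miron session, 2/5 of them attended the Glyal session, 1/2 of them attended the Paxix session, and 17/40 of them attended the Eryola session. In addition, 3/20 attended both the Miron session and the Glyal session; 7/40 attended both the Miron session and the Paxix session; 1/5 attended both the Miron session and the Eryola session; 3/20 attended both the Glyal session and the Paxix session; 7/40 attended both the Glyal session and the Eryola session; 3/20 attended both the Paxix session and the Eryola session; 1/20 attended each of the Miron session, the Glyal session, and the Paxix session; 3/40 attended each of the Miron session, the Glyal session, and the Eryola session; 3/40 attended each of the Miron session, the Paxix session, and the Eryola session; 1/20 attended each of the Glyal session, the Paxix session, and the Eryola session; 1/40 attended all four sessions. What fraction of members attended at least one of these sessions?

19/20

By inclusion–exclusion:
P(at least one) = 2/5 + 2/5 + 1/2 + 17/40 − 3/20 − 7/40 − 1/5 − 3/20 − 7/40 − 3/20 + 1/20 + 3/40 + 3/40 + 1/20 − 1/40 = 19/20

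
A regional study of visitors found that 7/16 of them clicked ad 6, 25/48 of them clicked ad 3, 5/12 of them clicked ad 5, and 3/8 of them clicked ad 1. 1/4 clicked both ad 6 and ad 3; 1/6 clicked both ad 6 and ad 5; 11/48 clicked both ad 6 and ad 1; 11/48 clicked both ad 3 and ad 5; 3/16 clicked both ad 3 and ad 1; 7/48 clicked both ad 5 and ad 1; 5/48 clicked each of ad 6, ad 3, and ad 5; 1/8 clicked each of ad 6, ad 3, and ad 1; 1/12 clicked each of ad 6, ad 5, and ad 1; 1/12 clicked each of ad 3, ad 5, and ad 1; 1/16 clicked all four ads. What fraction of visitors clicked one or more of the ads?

7/8

P(at least one) = 7/16 + 25/48 + 5/12 + 3/8 − 1/4 − 1/6 − 11/48 − 11/48 − 3/16 − 7/48 + 5/48 + 1/8 + 1/12 + 1/12 − 1/16 = 7/8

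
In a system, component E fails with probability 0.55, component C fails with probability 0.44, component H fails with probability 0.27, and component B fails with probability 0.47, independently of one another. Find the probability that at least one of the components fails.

P(none) = (1 − 0.55) × (1 − 0.44) × (1 − 0.27) × (1 − 0.47) = 0.45 × 0.56 × 0.73 × 0.53 = 0.0974988
P(at least one) = 1 − 0.0974988 = 0.9025012

0.9025012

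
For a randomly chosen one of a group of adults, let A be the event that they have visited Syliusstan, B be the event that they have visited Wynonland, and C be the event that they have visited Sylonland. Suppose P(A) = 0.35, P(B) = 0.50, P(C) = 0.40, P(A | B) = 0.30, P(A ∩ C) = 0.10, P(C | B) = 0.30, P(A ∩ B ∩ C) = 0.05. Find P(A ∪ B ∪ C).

P(A ∩ B) = P(B)·P(A|B) = 0.50 × 0.30 = 0.15
P(B ∩ C) = P(B)·P(C|B) = 0.50 × 0.30 = 0.15
P(A ∪ B ∪ C) = 0.35 + 0.50 + 0.40 − 0.15 − 0.10 − 0.15 + 0.05 = 0.90

0.90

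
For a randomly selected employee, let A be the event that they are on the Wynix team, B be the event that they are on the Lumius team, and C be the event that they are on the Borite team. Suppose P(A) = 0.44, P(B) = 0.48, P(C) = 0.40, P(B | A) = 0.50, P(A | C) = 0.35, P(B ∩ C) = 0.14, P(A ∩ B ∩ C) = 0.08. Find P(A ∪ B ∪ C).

0.90

P(A ∩ B) = P(A)·P(B|A) = 0.44 × 0.50 = 0.22
P(A ∩ C) = P(C)·P(A|C) = 0.40 × 0.35 = 0.14
Apply inclusion-exclusion:
P(A ∪ B ∪ C) = 0.44 + 0.48 + 0.40 − 0.22 − 0.14 − 0.14 + 0.08 = 0.90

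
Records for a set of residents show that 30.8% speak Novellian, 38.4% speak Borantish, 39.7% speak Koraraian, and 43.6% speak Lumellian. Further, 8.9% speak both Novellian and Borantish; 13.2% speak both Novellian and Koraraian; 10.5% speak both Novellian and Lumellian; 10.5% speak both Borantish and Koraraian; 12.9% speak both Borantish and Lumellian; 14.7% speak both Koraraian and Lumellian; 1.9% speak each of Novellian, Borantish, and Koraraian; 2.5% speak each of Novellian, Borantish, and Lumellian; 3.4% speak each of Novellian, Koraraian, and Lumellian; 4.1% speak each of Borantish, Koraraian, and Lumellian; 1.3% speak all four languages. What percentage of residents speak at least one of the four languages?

92.4%

P(union) = 30.8 + 38.4 + 39.7 + 43.6 − 8.9 − 13.2 − 10.5 − 10.5 − 12.9 − 14.7 + 1.9 + 2.5 + 3.4 + 4.1 − 1.3 = 92.4%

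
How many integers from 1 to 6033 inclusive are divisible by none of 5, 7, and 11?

By inclusion-exclusion,
floor(6033/5) + floor(6033/7) + floor(6033/11) − floor(6033/35) − floor(6033/55) − floor(6033/77) + floor(6033/385) = 1206 + 861 + 548 − 172 − 109 − 78 + 15 = 2271
6033 − 2271 = 3762

3762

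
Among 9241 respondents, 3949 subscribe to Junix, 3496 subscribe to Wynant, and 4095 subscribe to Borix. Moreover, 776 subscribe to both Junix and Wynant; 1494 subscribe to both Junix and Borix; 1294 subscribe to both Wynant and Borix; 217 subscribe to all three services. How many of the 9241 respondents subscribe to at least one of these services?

8193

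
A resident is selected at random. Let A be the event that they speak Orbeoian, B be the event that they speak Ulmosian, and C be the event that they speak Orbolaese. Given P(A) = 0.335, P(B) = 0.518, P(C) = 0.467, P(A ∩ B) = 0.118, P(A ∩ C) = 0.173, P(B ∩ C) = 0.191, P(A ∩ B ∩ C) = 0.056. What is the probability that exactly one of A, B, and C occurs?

0.524

Using the inclusion–exclusion count for exactly one event:
P(exactly one) = 0.335 + 0.518 + 0.467 − 2·0.118 − 2·0.173 − 2·0.191 + 3·0.056 = 0.524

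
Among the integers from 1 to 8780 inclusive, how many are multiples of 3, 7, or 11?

4218

2926 + 1254 + 798 − 418 − 266 − 114 + 38 = 4218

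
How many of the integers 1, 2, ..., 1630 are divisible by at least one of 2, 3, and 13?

Apply inclusion-exclusion:
⌊1630/2⌋ + ⌊1630/3⌋ + ⌊1630/13⌋ − ⌊1630/6⌋ − ⌊1630/26⌋ − ⌊1630/39⌋ + ⌊1630/78⌋ = 815 + 543 + 125 − 271 − 62 − 41 + 20 = 1129

1129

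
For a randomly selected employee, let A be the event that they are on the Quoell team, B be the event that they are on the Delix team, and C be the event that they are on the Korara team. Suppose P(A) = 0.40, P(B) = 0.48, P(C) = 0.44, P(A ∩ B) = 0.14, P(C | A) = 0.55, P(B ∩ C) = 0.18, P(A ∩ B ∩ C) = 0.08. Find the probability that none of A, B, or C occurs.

0.14

P(A ∩ C) = P(A)·P(C|A) = 0.40 × 0.55 = 0.22
P(A ∪ B ∪ C) = 0.40 + 0.48 + 0.44 − 0.14 − 0.22 − 0.18 + 0.08 = 0.86
P(none) = 1 − 0.86 = 0.14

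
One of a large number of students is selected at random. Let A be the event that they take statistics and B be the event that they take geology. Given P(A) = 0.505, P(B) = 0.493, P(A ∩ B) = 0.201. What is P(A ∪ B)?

P(A ∪ B) = 0.505 + 0.493 − 0.201 = 0.797

0.797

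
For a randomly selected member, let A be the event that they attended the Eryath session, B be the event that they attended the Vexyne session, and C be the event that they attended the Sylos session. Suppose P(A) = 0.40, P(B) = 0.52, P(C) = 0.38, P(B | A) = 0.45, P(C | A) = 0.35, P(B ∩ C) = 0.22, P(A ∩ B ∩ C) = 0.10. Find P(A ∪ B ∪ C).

P(A ∩ B) = P(A)·P(B|A) = 0.40 × 0.45 = 0.18
P(A ∩ C) = P(A)·P(C|A) = 0.40 × 0.35 = 0.14
By inclusion–exclusion:
P(A ∪ B ∪ C) = 0.40 + 0.52 + 0.38 − 0.18 − 0.14 − 0.22 + 0.10 = 0.86

0.86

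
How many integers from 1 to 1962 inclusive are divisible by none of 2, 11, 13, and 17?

Apply inclusion-exclusion:
floor(1962/2) + floor(1962/11) + floor(1962/13) + floor(1962/17) − floor(1962/22) − floor(1962/26) − floor(1962/34) − floor(1962/143) − floor(1962/187) − floor(1962/221) + floor(1962/286) + floor(1962/374) + floor(1962/442) + floor(1962/2431) − floor(1962/4862) = 981 + 178 + 150 + 115 − 89 − 75 − 57 − 13 − 10 − 8 + 6 + 5 + 4 + 0 − 0 = 1187
1962 − 1187 = 775

775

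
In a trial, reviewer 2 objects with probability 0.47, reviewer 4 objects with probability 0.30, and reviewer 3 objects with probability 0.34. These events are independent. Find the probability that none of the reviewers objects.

0.24486

P(none) = (1 − 0.47) × (1 − 0.30) × (1 − 0.34) = 0.53 × 0.70 × 0.66 = 0.24486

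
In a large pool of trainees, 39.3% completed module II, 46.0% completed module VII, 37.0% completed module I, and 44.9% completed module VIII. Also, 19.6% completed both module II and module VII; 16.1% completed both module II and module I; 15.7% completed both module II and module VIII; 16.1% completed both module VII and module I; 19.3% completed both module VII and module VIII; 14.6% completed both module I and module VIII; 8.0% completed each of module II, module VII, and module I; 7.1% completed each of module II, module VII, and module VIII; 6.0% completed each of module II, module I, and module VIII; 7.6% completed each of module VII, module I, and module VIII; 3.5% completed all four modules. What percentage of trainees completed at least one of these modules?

By inclusion-exclusion,
P(union) = 39.3 + 46.0 + 37.0 + 44.9 − 19.6 − 16.1 − 15.7 − 16.1 − 19.3 − 14.6 + 8.0 + 7.1 + 6.0 + 7.6 − 3.5 = 91.0%

91.0%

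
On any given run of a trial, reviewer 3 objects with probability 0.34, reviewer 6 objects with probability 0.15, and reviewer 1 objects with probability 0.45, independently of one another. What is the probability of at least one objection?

0.69145

P(none) = (1 − 0.34) × (1 − 0.15) × (1 − 0.45) = 0.66 × 0.85 × 0.55 = 0.30855
P(at least one) = 1 − 0.30855 = 0.69145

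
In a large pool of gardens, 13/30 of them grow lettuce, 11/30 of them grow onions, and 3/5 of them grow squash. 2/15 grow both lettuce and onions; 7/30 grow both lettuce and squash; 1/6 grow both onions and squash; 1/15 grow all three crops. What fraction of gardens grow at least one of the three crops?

By inclusion–exclusion:
P(≥1) = 13/30 + 11/30 + 3/5 − 2/15 − 7/30 − 1/6 + 1/15 = 14/15

14/15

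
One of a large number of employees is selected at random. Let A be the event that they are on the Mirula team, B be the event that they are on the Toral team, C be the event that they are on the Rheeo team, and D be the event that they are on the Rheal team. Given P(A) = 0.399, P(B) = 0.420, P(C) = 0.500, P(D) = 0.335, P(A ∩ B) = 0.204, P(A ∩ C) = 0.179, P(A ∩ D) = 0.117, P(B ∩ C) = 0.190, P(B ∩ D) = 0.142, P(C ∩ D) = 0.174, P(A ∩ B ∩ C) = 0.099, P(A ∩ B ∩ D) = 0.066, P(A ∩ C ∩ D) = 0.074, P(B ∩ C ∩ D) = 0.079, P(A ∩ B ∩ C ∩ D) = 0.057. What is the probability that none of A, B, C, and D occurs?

P(A ∪ B ∪ C ∪ D) = 0.399 + 0.420 + 0.500 + 0.335 − 0.204 − 0.179 − 0.117 − 0.190 − 0.142 − 0.174 + 0.099 + 0.066 + 0.074 + 0.079 − 0.057 = 0.909
P(none) = 1 − 0.909 = 0.091

0.091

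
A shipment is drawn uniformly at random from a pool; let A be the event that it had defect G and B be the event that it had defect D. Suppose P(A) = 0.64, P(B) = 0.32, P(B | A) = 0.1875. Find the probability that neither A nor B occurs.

0.16

P(A ∩ B) = P(A)·P(B|A) = 0.64 × 0.1875 = 0.12
Apply inclusion-exclusion:
P(A ∪ B) = 0.64 + 0.32 − 0.12 = 0.84
P(none) = 1 − 0.84 = 0.16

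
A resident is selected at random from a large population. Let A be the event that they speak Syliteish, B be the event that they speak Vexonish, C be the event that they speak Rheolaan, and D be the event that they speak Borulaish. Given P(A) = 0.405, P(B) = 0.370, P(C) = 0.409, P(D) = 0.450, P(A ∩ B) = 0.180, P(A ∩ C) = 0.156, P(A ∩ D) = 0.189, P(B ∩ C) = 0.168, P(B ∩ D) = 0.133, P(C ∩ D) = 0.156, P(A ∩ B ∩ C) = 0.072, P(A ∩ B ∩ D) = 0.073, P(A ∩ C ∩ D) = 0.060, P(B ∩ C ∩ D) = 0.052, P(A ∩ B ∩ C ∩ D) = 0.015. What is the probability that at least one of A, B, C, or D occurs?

0.894

By inclusion–exclusion:
P(A ∪ B ∪ C ∪ D) = 0.405 + 0.370 + 0.409 + 0.450 − 0.180 − 0.156 − 0.189 − 0.168 − 0.133 − 0.156 + 0.072 + 0.073 + 0.060 + 0.052 − 0.015 = 0.894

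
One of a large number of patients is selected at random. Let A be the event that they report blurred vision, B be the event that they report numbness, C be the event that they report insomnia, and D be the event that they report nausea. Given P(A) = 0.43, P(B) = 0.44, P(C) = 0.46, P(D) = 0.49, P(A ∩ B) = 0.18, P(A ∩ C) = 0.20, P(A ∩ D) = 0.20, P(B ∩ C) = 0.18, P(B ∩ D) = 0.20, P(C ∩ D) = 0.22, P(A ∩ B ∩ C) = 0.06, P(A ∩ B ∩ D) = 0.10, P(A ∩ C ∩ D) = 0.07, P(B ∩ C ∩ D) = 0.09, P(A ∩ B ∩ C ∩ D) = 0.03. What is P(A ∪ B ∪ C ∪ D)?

Inclusion–exclusion gives
P(A ∪ B ∪ C ∪ D) = 0.43 + 0.44 + 0.46 + 0.49 − 0.18 − 0.20 − 0.20 − 0.18 − 0.20 − 0.22 + 0.06 + 0.10 + 0.07 + 0.09 − 0.03 = 0.93

0.93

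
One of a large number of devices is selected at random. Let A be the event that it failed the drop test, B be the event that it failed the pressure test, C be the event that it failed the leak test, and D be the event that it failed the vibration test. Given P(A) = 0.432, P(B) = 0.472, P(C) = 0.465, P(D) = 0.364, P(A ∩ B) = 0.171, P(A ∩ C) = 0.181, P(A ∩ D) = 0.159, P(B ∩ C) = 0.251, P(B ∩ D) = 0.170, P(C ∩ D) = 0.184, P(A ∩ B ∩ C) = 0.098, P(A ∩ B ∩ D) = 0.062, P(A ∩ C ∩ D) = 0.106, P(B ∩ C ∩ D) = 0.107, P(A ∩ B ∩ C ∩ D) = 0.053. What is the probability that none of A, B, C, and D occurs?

0.063

P(A ∪ B ∪ C ∪ D) = 0.432 + 0.472 + 0.465 + 0.364 − 0.171 − 0.181 − 0.159 − 0.251 − 0.170 − 0.184 + 0.098 + 0.062 + 0.106 + 0.107 − 0.053 = 0.937
P(none) = 1 − 0.937 = 0.063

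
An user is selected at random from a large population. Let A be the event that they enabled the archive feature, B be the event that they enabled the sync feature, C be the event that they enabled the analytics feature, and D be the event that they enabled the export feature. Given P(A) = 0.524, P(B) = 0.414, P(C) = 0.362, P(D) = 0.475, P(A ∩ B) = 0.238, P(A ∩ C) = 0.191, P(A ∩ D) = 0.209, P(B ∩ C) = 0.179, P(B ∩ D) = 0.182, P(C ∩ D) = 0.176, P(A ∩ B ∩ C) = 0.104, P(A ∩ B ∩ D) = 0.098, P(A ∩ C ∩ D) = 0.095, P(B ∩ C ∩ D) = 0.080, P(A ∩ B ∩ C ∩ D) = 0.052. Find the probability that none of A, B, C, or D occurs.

0.075

By inclusion–exclusion:
P(A ∪ B ∪ C ∪ D) = 0.524 + 0.414 + 0.362 + 0.475 − 0.238 − 0.191 − 0.209 − 0.179 − 0.182 − 0.176 + 0.104 + 0.098 + 0.095 + 0.080 − 0.052 = 0.925
P(none) = 1 − 0.925 = 0.075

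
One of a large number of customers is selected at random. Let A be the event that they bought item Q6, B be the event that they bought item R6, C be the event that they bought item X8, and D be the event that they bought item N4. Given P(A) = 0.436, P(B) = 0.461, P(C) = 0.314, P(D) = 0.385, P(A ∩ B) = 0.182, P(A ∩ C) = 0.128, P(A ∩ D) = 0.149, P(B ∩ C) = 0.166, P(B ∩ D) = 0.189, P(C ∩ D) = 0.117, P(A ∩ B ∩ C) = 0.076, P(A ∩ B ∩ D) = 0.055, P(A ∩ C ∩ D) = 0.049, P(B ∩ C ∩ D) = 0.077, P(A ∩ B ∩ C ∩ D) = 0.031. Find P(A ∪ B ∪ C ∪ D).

0.891

By inclusion-exclusion,
P(A ∪ B ∪ C ∪ D) = 0.436 + 0.461 + 0.314 + 0.385 − 0.182 − 0.128 − 0.149 − 0.166 − 0.189 − 0.117 + 0.076 + 0.055 + 0.049 + 0.077 − 0.031 = 0.891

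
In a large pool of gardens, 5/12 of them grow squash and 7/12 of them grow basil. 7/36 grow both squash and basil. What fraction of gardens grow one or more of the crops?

P(≥1) = 5/12 + 7/12 − 7/36 = 29/36

29/36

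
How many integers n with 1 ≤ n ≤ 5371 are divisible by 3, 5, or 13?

⌊5371/3⌋ + ⌊5371/5⌋ + ⌊5371/13⌋ − ⌊5371/15⌋ − ⌊5371/39⌋ − ⌊5371/65⌋ + ⌊5371/195⌋ = 1790 + 1074 + 413 − 358 − 137 − 82 + 27 = 2727

2727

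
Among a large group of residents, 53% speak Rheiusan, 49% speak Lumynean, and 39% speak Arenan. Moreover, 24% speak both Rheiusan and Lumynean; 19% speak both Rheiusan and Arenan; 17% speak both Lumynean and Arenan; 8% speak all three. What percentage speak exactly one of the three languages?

45%

By inclusion–exclusion (exactly-one form):
P(exactly one) = 53 + 49 + 39 − 2·24 − 2·19 − 2·17 + 3·8 = 45%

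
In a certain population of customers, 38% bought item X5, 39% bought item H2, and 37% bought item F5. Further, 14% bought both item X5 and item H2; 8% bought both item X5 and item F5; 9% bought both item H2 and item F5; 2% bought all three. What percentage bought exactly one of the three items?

Using the inclusion–exclusion count for exactly one event:
P(exactly one) = 38 + 39 + 37 − 2·14 − 2·8 − 2·9 + 3·2 = 58%

58%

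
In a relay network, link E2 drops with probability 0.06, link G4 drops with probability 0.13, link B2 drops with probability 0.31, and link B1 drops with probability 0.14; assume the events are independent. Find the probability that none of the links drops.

0.48528252

P(none) = (1 − 0.06) × (1 − 0.13) × (1 − 0.31) × (1 − 0.14) = 0.94 × 0.87 × 0.69 × 0.86 = 0.48528252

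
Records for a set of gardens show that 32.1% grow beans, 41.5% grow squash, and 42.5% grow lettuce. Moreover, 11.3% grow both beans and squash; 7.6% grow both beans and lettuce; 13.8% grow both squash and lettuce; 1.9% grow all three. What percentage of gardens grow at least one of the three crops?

Using inclusion–exclusion:
P(union) = 32.1 + 41.5 + 42.5 − 11.3 − 7.6 − 13.8 + 1.9 = 85.3%

85.3%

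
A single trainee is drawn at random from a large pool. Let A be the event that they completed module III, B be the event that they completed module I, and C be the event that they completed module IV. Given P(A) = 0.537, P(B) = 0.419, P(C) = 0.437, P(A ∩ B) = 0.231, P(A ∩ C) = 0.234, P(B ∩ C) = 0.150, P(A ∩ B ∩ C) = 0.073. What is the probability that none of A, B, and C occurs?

0.149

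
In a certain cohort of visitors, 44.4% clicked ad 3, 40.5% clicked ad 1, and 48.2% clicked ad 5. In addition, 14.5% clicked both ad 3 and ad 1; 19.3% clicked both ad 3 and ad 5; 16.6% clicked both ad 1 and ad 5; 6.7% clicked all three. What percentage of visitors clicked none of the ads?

10.6%

By inclusion–exclusion:
P(union) = 44.4 + 40.5 + 48.2 − 14.5 − 19.3 − 16.6 + 6.7 = 89.4%
P(none) = 100% − 89.4% = 10.6%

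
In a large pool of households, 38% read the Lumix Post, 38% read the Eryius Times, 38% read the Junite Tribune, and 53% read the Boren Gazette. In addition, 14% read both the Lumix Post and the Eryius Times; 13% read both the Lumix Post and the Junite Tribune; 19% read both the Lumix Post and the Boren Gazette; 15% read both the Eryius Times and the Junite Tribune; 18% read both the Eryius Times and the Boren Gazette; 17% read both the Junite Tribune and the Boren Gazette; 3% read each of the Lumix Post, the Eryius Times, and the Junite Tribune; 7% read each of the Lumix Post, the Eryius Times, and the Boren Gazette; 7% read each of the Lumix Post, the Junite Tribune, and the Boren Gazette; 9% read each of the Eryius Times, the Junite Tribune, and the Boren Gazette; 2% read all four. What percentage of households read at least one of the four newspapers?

95%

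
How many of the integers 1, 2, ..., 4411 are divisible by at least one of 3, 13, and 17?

1856

By inclusion-exclusion,
⌊4411/3⌋ + ⌊4411/13⌋ + ⌊4411/17⌋ − ⌊4411/39⌋ − ⌊4411/51⌋ − ⌊4411/221⌋ + ⌊4411/663⌋ = 1470 + 339 + 259 − 113 − 86 − 19 + 6 = 1856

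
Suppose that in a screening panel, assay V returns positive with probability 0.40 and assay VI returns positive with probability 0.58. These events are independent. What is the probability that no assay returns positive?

0.252

Independence gives P(none) = ∏(1 − pᵢ).
P(none) = (1 − 0.40) × (1 − 0.58) = 0.60 × 0.42 = 0.252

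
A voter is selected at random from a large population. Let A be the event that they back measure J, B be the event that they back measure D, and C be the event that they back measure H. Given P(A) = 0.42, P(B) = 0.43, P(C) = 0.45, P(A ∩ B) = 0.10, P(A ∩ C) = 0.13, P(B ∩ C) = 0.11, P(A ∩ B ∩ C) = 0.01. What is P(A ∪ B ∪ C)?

0.97

P(A ∪ B ∪ C) = 0.42 + 0.43 + 0.45 − 0.10 − 0.13 − 0.11 + 0.01 = 0.97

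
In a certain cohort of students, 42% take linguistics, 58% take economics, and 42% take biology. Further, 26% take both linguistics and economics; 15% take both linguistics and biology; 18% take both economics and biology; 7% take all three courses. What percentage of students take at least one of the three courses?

Apply inclusion-exclusion:
P(at least one) = 42 + 58 + 42 − 26 − 15 − 18 + 7 = 90%

90%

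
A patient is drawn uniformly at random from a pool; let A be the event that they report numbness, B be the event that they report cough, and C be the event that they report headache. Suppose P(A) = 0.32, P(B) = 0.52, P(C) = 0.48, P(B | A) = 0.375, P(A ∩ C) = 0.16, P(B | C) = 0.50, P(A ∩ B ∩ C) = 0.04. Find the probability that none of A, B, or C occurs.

0.16

P(A ∩ B) = P(A)·P(B|A) = 0.32 × 0.375 = 0.12
P(B ∩ C) = P(C)·P(B|C) = 0.48 × 0.50 = 0.24
Inclusion–exclusion gives
P(A ∪ B ∪ C) = 0.32 + 0.52 + 0.48 − 0.12 − 0.16 − 0.24 + 0.04 = 0.84
P(none) = 1 − 0.84 = 0.16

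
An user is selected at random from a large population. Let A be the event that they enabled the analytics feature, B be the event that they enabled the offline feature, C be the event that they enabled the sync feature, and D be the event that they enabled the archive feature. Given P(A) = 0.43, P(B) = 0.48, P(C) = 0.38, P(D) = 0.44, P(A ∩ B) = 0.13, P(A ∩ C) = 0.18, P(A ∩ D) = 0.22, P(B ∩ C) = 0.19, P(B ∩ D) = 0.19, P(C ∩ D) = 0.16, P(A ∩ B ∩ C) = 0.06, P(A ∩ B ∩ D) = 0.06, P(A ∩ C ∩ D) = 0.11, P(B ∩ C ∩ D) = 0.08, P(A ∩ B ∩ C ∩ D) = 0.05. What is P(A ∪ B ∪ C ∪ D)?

0.92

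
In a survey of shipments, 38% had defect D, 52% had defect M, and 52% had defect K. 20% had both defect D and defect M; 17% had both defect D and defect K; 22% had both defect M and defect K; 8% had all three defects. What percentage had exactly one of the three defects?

48%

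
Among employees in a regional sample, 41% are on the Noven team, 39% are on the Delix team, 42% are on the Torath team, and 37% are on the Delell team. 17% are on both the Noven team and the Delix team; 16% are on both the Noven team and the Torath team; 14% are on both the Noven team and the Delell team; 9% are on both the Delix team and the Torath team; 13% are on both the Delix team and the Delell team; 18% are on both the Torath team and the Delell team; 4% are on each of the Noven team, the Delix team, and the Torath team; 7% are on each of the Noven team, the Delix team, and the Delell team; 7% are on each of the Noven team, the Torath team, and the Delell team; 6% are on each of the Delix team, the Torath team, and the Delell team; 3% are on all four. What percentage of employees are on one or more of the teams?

P(at least one) = 41 + 39 + 42 + 37 − 17 − 16 − 14 − 9 − 13 − 18 + 4 + 7 + 7 + 6 − 3 = 93%

93%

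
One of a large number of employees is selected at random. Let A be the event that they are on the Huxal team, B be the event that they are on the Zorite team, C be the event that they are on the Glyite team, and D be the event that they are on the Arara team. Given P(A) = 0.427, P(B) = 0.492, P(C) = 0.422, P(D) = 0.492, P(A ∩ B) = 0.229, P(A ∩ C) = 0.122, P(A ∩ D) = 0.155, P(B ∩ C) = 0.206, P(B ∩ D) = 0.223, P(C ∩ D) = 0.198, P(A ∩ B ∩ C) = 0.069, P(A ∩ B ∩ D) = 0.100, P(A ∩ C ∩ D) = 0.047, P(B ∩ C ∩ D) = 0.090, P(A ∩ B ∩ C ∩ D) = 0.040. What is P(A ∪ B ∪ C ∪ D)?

0.966

Using inclusion–exclusion:
P(A ∪ B ∪ C ∪ D) = 0.427 + 0.492 + 0.422 + 0.492 − 0.229 − 0.122 − 0.155 − 0.206 − 0.223 − 0.198 + 0.069 + 0.100 + 0.047 + 0.090 − 0.040 = 0.966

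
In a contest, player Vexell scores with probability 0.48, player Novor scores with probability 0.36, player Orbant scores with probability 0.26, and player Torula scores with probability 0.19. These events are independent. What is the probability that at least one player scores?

Since the events are independent, P(none) is the product of the individual non-occurrence probabilities.
P(none) = (1 − 0.48) × (1 − 0.36) × (1 − 0.26) × (1 − 0.19) = 0.52 × 0.64 × 0.74 × 0.81 = 0.19948032
P(at least one) = 1 − 0.19948032 = 0.80051968

0.80051968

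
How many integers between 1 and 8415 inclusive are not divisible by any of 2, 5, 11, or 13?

2824

Inclusion–exclusion gives
4207 + 1683 + 765 + 647 − 841 − 382 − 323 − 153 − 129 − 58 + 76 + 64 + 29 + 11 − 5 = 5591
8415 − 5591 = 2824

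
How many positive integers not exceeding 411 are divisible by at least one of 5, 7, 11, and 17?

170

Apply inclusion-exclusion:
⌊411/5⌋ + ⌊411/7⌋ + ⌊411/11⌋ + ⌊411/17⌋ − ⌊411/35⌋ − ⌊411/55⌋ − ⌊411/85⌋ − ⌊411/77⌋ − ⌊411/119⌋ − ⌊411/187⌋ + ⌊411/385⌋ + ⌊411/595⌋ + ⌊411/935⌋ + ⌊411/1309⌋ − ⌊411/6545⌋ = 82 + 58 + 37 + 24 − 11 − 7 − 4 − 5 − 3 − 2 + 1 + 0 + 0 + 0 − 0 = 170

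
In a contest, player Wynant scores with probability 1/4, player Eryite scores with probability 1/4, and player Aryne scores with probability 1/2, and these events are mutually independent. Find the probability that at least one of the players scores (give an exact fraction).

23/32

P(none) = (1 − 1/4) × (1 − 1/4) × (1 − 1/2) = 3/4 × 3/4 × 1/2 = 9/32
P(at least one) = 1 − 9/32 = 23/32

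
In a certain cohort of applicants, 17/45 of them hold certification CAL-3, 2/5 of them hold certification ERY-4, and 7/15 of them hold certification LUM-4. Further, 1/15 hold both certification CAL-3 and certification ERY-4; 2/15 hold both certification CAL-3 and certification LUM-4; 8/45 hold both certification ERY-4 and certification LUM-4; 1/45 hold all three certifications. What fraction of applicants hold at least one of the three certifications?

8/9

Using inclusion–exclusion:
P(union) = 17/45 + 2/5 + 7/15 − 1/15 − 2/15 − 8/45 + 1/45 = 8/9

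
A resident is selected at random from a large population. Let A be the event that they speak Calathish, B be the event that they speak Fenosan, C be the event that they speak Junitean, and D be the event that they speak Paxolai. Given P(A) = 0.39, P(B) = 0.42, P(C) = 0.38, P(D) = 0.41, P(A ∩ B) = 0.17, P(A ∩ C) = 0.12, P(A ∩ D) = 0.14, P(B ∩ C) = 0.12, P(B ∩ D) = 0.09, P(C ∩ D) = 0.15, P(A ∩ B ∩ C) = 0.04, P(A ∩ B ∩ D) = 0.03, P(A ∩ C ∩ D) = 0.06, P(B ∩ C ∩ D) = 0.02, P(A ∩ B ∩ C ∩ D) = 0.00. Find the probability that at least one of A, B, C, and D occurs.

0.96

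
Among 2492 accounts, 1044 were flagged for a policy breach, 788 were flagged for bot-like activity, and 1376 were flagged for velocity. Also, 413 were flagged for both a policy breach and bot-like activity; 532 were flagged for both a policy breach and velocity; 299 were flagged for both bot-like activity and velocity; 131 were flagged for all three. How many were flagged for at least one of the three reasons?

2095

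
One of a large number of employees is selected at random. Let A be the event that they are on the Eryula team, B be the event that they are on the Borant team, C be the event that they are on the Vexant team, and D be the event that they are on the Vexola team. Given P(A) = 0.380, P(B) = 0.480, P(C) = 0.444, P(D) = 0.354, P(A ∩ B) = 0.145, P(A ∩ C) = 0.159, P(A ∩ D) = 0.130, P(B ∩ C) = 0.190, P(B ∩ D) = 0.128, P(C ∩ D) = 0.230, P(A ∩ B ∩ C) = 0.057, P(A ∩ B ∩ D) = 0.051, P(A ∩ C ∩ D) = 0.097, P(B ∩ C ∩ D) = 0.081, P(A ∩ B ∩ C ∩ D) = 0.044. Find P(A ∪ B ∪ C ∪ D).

0.918

Inclusion–exclusion gives
P(A ∪ B ∪ C ∪ D) = 0.380 + 0.480 + 0.444 + 0.354 − 0.145 − 0.159 − 0.130 − 0.190 − 0.128 − 0.230 + 0.057 + 0.051 + 0.097 + 0.081 − 0.044 = 0.918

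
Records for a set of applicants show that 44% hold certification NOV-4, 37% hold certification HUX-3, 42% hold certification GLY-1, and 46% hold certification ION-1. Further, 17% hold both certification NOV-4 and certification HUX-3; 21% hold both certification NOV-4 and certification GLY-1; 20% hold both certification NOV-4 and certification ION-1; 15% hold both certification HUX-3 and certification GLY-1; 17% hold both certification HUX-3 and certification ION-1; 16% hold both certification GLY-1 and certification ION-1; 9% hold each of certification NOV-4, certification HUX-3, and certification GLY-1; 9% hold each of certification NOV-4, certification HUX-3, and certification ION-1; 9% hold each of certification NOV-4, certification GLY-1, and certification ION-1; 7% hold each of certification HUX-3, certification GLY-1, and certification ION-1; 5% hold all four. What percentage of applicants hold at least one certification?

P(≥1) = 44 + 37 + 42 + 46 − 17 − 21 − 20 − 15 − 17 − 16 + 9 + 9 + 9 + 7 − 5 = 92%

92%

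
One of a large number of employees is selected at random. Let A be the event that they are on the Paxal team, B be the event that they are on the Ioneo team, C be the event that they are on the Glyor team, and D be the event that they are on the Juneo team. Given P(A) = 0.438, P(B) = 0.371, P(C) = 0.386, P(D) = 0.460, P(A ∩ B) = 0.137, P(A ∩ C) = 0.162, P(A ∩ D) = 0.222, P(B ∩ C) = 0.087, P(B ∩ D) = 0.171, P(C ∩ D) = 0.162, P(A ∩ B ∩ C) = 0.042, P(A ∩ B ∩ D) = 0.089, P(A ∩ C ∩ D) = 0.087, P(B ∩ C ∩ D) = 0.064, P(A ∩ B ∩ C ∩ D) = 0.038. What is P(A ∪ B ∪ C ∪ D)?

0.958

Apply inclusion-exclusion:
P(A ∪ B ∪ C ∪ D) = 0.438 + 0.371 + 0.386 + 0.460 − 0.137 − 0.162 − 0.222 − 0.087 − 0.171 − 0.162 + 0.042 + 0.089 + 0.087 + 0.064 − 0.038 = 0.958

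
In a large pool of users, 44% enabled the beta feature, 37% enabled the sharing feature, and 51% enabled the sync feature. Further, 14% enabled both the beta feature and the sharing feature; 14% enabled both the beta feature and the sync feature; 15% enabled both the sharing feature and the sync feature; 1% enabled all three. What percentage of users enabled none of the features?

Inclusion–exclusion gives
P(≥1) = 44 + 37 + 51 − 14 − 14 − 15 + 1 = 90%
P(none) = 100% − 90% = 10%

10%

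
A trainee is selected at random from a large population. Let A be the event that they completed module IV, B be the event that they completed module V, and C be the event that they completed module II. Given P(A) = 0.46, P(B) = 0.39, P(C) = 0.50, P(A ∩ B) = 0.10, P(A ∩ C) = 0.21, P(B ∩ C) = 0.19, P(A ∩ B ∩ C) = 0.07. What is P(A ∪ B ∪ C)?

0.92

P(A ∪ B ∪ C) = 0.46 + 0.39 + 0.50 − 0.10 − 0.21 − 0.19 + 0.07 = 0.92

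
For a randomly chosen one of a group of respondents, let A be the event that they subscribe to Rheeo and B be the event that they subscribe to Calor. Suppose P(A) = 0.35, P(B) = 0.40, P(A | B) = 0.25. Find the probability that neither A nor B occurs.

P(A ∩ B) = P(B)·P(A|B) = 0.40 × 0.25 = 0.10
P(A ∪ B) = 0.35 + 0.40 − 0.10 = 0.65
P(none) = 1 − 0.65 = 0.35

0.35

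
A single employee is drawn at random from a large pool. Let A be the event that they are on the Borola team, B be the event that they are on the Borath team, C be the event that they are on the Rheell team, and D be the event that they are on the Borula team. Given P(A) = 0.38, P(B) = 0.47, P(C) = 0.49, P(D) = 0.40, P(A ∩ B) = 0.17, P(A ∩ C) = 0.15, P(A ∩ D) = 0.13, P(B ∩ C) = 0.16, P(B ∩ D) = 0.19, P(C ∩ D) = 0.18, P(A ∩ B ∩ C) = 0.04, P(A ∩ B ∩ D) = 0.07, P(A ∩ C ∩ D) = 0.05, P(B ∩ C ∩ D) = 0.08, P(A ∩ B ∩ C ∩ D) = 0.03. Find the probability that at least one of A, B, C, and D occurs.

0.97

Inclusion–exclusion gives
P(A ∪ B ∪ C ∪ D) = 0.38 + 0.47 + 0.49 + 0.40 − 0.17 − 0.15 − 0.13 − 0.16 − 0.19 − 0.18 + 0.04 + 0.07 + 0.05 + 0.08 − 0.03 = 0.97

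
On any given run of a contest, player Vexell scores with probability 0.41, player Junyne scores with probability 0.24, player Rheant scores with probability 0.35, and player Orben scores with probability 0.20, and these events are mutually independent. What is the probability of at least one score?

0.766832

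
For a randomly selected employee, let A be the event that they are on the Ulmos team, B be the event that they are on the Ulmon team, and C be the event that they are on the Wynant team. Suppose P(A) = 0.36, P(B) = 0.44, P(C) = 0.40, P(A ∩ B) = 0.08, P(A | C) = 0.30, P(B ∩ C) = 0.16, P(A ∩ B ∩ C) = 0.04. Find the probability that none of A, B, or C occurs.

0.12

P(A ∩ C) = P(C)·P(A|C) = 0.40 × 0.30 = 0.12
Apply inclusion-exclusion:
P(A ∪ B ∪ C) = 0.36 + 0.44 + 0.40 − 0.08 − 0.12 − 0.16 + 0.04 = 0.88
P(none) = 1 − 0.88 = 0.12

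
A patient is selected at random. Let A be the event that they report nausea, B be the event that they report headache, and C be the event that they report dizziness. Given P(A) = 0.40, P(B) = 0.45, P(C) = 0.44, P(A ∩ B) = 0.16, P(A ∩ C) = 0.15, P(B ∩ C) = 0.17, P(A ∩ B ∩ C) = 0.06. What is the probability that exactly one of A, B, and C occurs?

0.51

Using the inclusion–exclusion count for exactly one event:
P(exactly one) = 0.40 + 0.45 + 0.44 − 2·0.16 − 2·0.15 − 2·0.17 + 3·0.06 = 0.51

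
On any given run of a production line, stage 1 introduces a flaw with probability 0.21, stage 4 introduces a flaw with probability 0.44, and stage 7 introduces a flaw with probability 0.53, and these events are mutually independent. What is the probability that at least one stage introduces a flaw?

P(none) = (1 − 0.21) × (1 − 0.44) × (1 − 0.53) = 0.79 × 0.56 × 0.47 = 0.207928
P(at least one) = 1 − 0.207928 = 0.792072

0.792072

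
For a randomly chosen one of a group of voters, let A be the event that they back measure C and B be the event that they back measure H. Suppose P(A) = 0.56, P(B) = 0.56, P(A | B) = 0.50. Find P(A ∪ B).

P(A ∩ B) = P(B)·P(A|B) = 0.56 × 0.50 = 0.28
By inclusion–exclusion:
P(A ∪ B) = 0.56 + 0.56 − 0.28 = 0.84

0.84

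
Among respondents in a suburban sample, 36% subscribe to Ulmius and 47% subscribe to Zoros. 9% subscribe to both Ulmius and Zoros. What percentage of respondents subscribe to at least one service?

P(union) = 36 + 47 − 9 = 74%

74%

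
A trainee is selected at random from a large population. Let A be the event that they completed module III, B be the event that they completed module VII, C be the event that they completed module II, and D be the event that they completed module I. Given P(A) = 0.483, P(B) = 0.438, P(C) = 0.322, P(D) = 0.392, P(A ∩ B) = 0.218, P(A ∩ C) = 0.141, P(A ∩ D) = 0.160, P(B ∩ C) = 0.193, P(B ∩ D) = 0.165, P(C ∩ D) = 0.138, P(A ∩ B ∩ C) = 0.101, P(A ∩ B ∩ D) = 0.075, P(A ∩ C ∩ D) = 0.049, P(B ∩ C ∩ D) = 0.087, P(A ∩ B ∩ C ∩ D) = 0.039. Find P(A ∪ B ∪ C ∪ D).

0.893

By inclusion-exclusion,
P(A ∪ B ∪ C ∪ D) = 0.483 + 0.438 + 0.322 + 0.392 − 0.218 − 0.141 − 0.160 − 0.193 − 0.165 − 0.138 + 0.101 + 0.075 + 0.049 + 0.087 − 0.039 = 0.893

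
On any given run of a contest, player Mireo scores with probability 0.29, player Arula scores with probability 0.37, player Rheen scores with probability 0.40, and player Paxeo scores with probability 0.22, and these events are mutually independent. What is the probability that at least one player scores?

P(none) = (1 − 0.29) × (1 − 0.37) × (1 − 0.40) × (1 − 0.22) = 0.71 × 0.63 × 0.60 × 0.78 = 0.2093364
P(at least one) = 1 − 0.2093364 = 0.7906636

0.7906636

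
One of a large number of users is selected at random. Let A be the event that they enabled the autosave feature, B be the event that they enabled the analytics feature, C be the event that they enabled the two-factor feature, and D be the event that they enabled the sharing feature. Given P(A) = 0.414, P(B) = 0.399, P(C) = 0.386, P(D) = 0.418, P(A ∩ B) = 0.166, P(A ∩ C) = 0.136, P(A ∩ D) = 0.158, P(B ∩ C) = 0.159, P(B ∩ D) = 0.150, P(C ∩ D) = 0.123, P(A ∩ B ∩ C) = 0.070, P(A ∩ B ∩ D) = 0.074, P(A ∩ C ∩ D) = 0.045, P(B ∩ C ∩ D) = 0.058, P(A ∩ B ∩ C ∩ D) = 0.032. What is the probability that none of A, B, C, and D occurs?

0.060

By inclusion-exclusion,
P(A ∪ B ∪ C ∪ D) = 0.414 + 0.399 + 0.386 + 0.418 − 0.166 − 0.136 − 0.158 − 0.159 − 0.150 − 0.123 + 0.070 + 0.074 + 0.045 + 0.058 − 0.032 = 0.940
P(none) = 1 − 0.940 = 0.060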